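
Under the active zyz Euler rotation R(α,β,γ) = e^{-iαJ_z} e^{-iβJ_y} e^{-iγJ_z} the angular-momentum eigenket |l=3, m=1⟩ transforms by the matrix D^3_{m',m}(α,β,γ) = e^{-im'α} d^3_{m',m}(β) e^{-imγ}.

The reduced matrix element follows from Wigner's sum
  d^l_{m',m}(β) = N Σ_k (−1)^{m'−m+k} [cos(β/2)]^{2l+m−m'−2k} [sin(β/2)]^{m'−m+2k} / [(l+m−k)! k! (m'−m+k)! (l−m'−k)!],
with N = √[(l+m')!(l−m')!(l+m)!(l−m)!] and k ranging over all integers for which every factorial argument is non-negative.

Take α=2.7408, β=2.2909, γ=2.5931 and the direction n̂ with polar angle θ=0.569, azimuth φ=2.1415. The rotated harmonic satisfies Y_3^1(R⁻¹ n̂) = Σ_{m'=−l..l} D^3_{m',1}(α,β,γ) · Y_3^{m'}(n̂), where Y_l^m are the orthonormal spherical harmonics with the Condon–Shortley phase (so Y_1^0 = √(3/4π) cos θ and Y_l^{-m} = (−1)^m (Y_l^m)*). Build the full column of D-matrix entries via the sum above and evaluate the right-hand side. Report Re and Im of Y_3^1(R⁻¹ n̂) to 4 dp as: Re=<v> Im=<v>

Need the full column D^3_{m',1} for m'=−3..3 at α=2.7408, β=2.2909, γ=2.5931.
cos(β/2)=0.412636, sin(β/2)=0.910896
d^3_{-3,1}: single k=4 term ⇒ +0.454000;  D = +0.360351-0.276156i
d^3_{-2,1}: k∈[3..4] ⇒ +0.335845 -0.818297 = -0.482453;  D = +0.467083-0.120806i
d^3_{-1,1}: k∈[2..4] ⇒ +0.144331 -0.937777 +0.571232 = -0.222215;  D = -0.219795-0.032702i
d^3_{0,1}: k∈[1..3] ⇒ +0.037748 -0.551849 +0.896400 = +0.382299;  D = -0.326220-0.199331i
d^3_{1,1}: k∈[0..2] ⇒ +0.004936 -0.192441 +0.703333 = +0.515829;  D = +0.300349+0.419368i
d^3_{2,1}: k∈[0..1] ⇒ -0.034459 +0.335845 = +0.301385;  D = -0.065982-0.294074i
d^3_{3,1}: single k=0 term ⇒ +0.093165;  D = -0.016686+0.091659i
Y_3^{m'}(θ=0.569,φ=2.1415) and Σ D·Y over m':
  (+0.3604-0.2762i)·(+0.0646-0.0092i)  (+0.4671-0.1208i)·(-0.1041+0.2272i)  (-0.2198-0.0327i)·(-0.2397-0.3734i)  (-0.3262-0.1993i)·(+0.1724+0.0000i)  (+0.3003+0.4194i)·(+0.2397-0.3734i)  (-0.0660-0.2941i)·(-0.1041-0.2272i)  (-0.0167+0.0917i)·(-0.0646-0.0092i)
Y_3^1(R⁻¹ n̂) = +0.154391+0.181303i

Re=0.1544 Im=0.1813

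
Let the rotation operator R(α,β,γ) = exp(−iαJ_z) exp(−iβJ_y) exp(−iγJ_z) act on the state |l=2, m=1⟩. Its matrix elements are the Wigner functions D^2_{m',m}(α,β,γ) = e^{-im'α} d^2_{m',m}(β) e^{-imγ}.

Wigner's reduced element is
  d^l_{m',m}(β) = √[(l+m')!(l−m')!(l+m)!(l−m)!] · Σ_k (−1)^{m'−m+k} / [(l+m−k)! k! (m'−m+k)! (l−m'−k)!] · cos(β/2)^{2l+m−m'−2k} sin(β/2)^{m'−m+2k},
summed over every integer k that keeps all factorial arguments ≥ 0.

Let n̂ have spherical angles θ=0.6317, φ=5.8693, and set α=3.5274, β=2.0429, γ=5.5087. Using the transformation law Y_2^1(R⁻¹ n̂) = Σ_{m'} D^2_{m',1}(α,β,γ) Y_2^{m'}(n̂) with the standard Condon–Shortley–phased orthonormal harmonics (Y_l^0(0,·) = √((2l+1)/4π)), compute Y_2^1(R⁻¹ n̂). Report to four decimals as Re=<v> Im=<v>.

Need the full column D^2_{m',1} for m'=−2..2 at α=3.5274, β=2.0429, γ=5.5087.
cos(β/2)=0.522130, sin(β/2)=0.852866
d^2_{-2,1}: single k=3 term ⇒ +0.647815;  D = +0.015997+0.647617i
d^2_{-1,1}: k∈[2..3] ⇒ +0.594894 -0.529082 = +0.065812;  D = -0.026264-0.060344i
d^2_{0,1}: k∈[1..2] ⇒ +0.297366 -0.793408 = -0.496042;  D = -0.354561-0.346906i
d^2_{1,1}: k∈[0..1] ⇒ +0.074321 -0.594894 = -0.520573;  D = +0.481744+0.197279i
d^2_{2,1}: single k=0 term ⇒ -0.242799;  D = -0.242798-0.000697i
Y_2^{m'}(θ=0.6317,φ=5.8693) and Σ D·Y over m':
  (+0.0160+0.6476i)·(+0.0911+0.0992i)  (-0.0263-0.0603i)·(+0.3371+0.1481i)  (-0.3546-0.3469i)·(+0.3008+0.0000i)  (+0.4817+0.1973i)·(-0.3371+0.1481i)  (-0.2428-0.0007i)·(+0.0911-0.0992i)
Y_2^1(R⁻¹ n̂) = -0.383159-0.039140i

Re=-0.3832 Im=-0.0391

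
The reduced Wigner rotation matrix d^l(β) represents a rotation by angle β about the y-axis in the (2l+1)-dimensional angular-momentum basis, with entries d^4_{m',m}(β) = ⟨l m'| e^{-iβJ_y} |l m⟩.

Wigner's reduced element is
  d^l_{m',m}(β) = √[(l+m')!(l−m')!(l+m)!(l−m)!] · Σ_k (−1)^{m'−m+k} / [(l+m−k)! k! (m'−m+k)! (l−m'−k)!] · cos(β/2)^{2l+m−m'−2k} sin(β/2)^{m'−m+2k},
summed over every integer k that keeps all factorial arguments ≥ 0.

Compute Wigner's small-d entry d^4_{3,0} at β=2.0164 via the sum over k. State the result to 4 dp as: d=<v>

d=0.4684

d^4_{3,0}(β=2.0164) via Wigner's sum:
With c≡cos(β/2)=0.533384 and s≡sin(β/2)=0.845873, N=[5040·1·24·24]^{1/2}=1703.830978
Admissible k: 0..1 (factorial args all ≥0)
  k=0: (−1)^3·1703.8310/(144)·0.5334^5·0.8459^3 = -0.309158
  k=1: (−1)^4·1703.8310/(144)·0.5334^3·0.8459^5 = +0.777518
d^4_{3,0}(2.0164) = -0.309158 +0.777518 = +0.468360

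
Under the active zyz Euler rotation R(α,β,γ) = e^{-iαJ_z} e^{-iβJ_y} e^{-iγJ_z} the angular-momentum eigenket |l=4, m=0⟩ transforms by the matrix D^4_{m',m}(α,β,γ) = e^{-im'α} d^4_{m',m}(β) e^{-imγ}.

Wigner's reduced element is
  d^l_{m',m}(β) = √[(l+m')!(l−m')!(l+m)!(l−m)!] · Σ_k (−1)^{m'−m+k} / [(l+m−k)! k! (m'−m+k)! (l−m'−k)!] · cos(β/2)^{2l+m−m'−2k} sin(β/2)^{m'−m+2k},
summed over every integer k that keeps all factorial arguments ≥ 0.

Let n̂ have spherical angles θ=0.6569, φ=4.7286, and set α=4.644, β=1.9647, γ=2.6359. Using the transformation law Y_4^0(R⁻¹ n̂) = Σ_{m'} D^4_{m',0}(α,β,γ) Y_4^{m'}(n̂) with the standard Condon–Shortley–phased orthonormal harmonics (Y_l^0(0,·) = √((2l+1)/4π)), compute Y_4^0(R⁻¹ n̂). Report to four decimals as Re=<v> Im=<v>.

Need the full column D^4_{m',0} for m'=−4..4 at α=4.644, β=1.9647, γ=2.6359.
cos(β/2)=0.555069, sin(β/2)=0.831804
d^4_{-4,0}: single k=4 term ⇒ +0.380209;  D = +0.366071-0.102716i
d^4_{-3,0}: k∈[3..4] ⇒ +0.358809 -0.805770 = -0.446961;  D = -0.091060-0.437587i
d^4_{-2,0}: k∈[2..4] ⇒ +0.191976 -1.149643 +0.968149 = +0.010481;  D = -0.010383+0.001429i
d^4_{-1,0}: k∈[1..4] ⇒ +0.060390 -0.813702 +1.827314 -0.683927 = +0.390075;  D = -0.026656-0.389163i
d^4_{0,0}: k∈[0..4] ⇒ +0.009011 -0.323777 +1.635971 -1.632829 +0.229176 = -0.082448;  D = -0.082448+0.000000i
d^4_{1,0}: k∈[0..3] ⇒ -0.060390 +0.813702 -1.827314 +0.683927 = -0.390075;  D = +0.026656-0.389163i
d^4_{2,0}: k∈[0..2] ⇒ +0.191976 -1.149643 +0.968149 = +0.010481;  D = -0.010383-0.001429i
d^4_{3,0}: k∈[0..1] ⇒ -0.358809 +0.805770 = +0.446961;  D = +0.091060-0.437587i
d^4_{4,0}: single k=0 term ⇒ +0.380209;  D = +0.366071+0.102716i
Y_4^{m'}(θ=0.6569,φ=4.7286) and Σ D·Y over m':
  (+0.3661-0.1027i)·(+0.0614-0.0040i)  (-0.0911-0.4376i)·(-0.0110-0.2254i)  (-0.0104+0.0014i)·(-0.4226+0.0137i)  (-0.0267-0.3892i)·(+0.0052+0.3179i)  (-0.0824+0.0000i)·(-0.2168+0.0000i)  (+0.0267-0.3892i)·(-0.0052+0.3179i)  (-0.0104-0.0014i)·(-0.4226-0.0137i)  (+0.0911-0.4376i)·(+0.0110-0.2254i)  (+0.3661+0.1027i)·(+0.0614+0.0040i)
Y_4^0(R⁻¹ n̂) = +0.122574+0.000000i

Re=0.1226 Im=0.0000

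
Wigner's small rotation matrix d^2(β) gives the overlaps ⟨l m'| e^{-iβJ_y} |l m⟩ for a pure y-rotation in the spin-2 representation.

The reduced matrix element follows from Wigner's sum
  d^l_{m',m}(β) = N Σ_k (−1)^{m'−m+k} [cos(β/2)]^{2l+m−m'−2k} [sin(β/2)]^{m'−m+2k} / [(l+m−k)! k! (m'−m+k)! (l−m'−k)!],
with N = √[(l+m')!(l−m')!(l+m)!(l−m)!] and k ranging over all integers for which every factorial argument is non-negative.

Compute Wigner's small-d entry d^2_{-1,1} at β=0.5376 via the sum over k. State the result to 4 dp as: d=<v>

d=0.1917

d^2_{-1,1}(β=0.5376) via Wigner's sum:
With c≡cos(β/2)=0.964090 and s≡sin(β/2)=0.265575, N=[1·6·6·1]^{1/2}=6.000000
Admissible k: 2..3 (factorial args all ≥0)
  k=2: (−1)^0·6.0000/(2)·0.9641^2·0.2656^2 = +0.196666
  k=3: (−1)^1·6.0000/(6)·0.9641^0·0.2656^4 = -0.004974
d^2_{-1,1}(0.5376) = +0.196666 -0.004974 = +0.191692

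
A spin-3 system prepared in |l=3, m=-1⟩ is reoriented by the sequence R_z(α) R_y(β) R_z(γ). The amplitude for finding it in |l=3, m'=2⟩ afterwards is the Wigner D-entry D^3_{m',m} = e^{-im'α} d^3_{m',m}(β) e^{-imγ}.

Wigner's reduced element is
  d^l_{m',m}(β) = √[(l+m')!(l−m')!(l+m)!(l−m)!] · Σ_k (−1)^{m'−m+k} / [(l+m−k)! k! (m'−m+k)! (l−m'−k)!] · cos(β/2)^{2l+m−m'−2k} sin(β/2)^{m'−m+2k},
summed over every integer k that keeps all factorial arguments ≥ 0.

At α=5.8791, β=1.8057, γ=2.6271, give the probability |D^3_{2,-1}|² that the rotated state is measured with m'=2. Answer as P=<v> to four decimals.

P=0.0204

First d^3_{2,-1}(β=1.8057), then the phase factors e^{-i(2)α} and e^{-i(-1)γ}:
With c≡cos(β/2)=0.619375 and s≡sin(β/2)=0.785095, N=[120·1·2·24]^{1/2}=75.894664
k: max(0,(-1)−(2))=0 … min(3+(-1),3−(2))=1
  k=0: (−1)^3·75.8947/(12)·0.6194^3·0.7851^3 = -0.727207
  k=1: (−1)^4·75.8947/(24)·0.6194^1·0.7851^5 = +0.584205
d^3_{2,-1}(1.8057) = -0.727207 +0.584205 = -0.143002
|D^3_{2,-1}|² = |d^3_{2,-1}(β)|² = (-0.143002)² = 0.020449 (the z-rotation phases have unit modulus)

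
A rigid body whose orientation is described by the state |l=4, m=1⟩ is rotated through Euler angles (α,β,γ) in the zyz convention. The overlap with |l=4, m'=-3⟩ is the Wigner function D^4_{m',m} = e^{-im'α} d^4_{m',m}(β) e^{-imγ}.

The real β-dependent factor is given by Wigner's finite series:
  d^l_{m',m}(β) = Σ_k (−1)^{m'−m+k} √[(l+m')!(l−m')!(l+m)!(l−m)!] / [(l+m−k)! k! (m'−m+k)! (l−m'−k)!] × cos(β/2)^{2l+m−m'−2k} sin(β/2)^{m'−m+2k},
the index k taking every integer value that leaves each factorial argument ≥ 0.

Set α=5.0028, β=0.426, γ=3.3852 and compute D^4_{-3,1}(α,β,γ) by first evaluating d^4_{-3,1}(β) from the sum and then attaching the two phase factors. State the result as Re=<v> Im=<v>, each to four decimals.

Re=0.0138 Im=-0.0190

D^4_{-3,1}(5.0028,0.426,3.3852) = e^{-i·-3·5.0028}·d^4_{-3,1}(0.426)·e^{-i·1·3.3852}. Compute d first:
With c≡cos(β/2)=0.977401 and s≡sin(β/2)=0.211393, N=[1·5040·120·6]^{1/2}=1904.940944
Admissible k: 4..5 (factorial args all ≥0)
  k=4: (−1)^0·1904.9409/(144)·0.9774^4·0.2114^4 = +0.024109
  k=5: (−1)^1·1904.9409/(240)·0.9774^2·0.2114^6 = -0.000677
d^4_{-3,1}(0.426) = +0.024109 -0.000677 = +0.023432
Attach z-rotation phases: D = e^{-i(-3)(5.0028)}·(+0.023432)·e^{-i(1)(3.3852)} = +0.013760-0.018966i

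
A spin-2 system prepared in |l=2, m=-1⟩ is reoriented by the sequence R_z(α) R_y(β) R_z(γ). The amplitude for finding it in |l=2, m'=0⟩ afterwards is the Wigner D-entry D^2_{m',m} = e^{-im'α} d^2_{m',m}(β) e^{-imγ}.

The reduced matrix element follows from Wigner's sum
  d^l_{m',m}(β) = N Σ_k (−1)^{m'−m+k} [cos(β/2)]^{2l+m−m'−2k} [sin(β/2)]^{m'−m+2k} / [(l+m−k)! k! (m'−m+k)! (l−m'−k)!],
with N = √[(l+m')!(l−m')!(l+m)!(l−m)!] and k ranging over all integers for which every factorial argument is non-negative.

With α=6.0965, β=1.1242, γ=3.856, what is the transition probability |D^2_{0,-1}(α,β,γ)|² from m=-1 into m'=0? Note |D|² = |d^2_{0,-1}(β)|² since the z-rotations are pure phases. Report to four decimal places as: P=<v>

P=0.2276

D^2_{0,-1}(6.0965,1.1242,3.856) = e^{-i·0·6.0965}·d^2_{0,-1}(1.1242)·e^{-i·-1·3.856}. Compute d first:
With c≡cos(β/2)=0.846138 and s≡sin(β/2)=0.532964, N=[2·2·1·6]^{1/2}=4.898979
The bounds max(0,m−m')=0 and min(l+m,l−m')=1 give 2 terms
  k=0: (−1)^1·4.8990/(2)·0.8461^3·0.5330^1 = -0.790855
  k=1: (−1)^2·4.8990/(2)·0.8461^1·0.5330^3 = +0.313770
d^2_{0,-1}(1.1242) = -0.790855 +0.313770 = -0.477085
|D^2_{0,-1}|² = |d^2_{0,-1}(β)|² = (-0.477085)² = 0.227611 (the z-rotation phases have unit modulus)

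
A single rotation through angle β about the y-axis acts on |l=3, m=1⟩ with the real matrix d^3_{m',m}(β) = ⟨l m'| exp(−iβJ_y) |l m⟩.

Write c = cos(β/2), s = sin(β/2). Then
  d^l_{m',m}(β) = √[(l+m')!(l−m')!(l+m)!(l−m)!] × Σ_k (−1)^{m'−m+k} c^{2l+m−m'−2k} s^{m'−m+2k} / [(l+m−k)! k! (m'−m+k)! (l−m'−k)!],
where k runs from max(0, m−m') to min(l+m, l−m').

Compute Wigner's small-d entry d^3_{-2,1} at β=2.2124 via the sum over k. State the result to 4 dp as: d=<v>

d^3_{-2,1}(β=2.2124) via Wigner's sum:
c=cos(2.2124/2)=0.448062, s=sin(2.2124/2)=0.894003; N=√[1·120·24·2]=75.894664
Admissible k: 3..4 (factorial args all ≥0)
  k=3: (−1)^0·75.8947/(12)·0.4481^3·0.8940^3 = +0.406500
  k=4: (−1)^1·75.8947/(24)·0.4481^1·0.8940^5 = -0.809155
d^3_{-2,1}(2.2124) = +0.406500 -0.809155 = -0.402655

d=-0.4027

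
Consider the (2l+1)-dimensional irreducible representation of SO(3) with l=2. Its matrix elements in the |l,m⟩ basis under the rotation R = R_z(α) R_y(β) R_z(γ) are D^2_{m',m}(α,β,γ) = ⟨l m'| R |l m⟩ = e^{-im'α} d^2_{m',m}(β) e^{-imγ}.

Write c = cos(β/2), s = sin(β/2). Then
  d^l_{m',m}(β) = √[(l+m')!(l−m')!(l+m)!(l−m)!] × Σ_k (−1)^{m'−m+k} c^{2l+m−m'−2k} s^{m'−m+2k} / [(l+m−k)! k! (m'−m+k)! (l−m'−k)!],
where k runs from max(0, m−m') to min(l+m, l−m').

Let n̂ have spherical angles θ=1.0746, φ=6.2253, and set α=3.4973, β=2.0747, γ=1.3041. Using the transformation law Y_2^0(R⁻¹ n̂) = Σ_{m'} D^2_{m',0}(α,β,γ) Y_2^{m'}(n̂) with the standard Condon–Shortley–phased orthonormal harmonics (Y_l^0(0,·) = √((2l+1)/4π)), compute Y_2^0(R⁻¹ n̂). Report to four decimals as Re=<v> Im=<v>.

Re=0.5118 Im=0.0000

Need the full column D^2_{m',0} for m'=−2..2 at α=3.4973, β=2.0747, γ=1.3041.
cos(β/2)=0.508504, sin(β/2)=0.861060
d^2_{-2,0}: single k=2 term ⇒ +0.469603;  D = +0.355695+0.306606i
d^2_{-1,0}: k∈[1..2] ⇒ +0.277327 -0.795188 = -0.517861;  D = +0.485443+0.180347i
d^2_{0,0}: k∈[0..2] ⇒ +0.066862 -0.766858 +0.549709 = -0.150287;  D = -0.150287+0.000000i
d^2_{1,0}: k∈[0..1] ⇒ -0.277327 +0.795188 = +0.517861;  D = -0.485443+0.180347i
d^2_{2,0}: single k=0 term ⇒ +0.469603;  D = +0.355695-0.306606i
Y_2^{m'}(θ=1.0746,φ=6.2253) and Σ D·Y over m':
  (+0.3557+0.3066i)·(+0.2967+0.0345i)  (+0.4854+0.1803i)·(+0.3229+0.0187i)  (-0.1503+0.0000i)·(-0.1009+0.0000i)  (-0.4854+0.1803i)·(-0.3229+0.0187i)  (+0.3557-0.3066i)·(+0.2967-0.0345i)
Y_2^0(R⁻¹ n̂) = +0.511845+0.000000i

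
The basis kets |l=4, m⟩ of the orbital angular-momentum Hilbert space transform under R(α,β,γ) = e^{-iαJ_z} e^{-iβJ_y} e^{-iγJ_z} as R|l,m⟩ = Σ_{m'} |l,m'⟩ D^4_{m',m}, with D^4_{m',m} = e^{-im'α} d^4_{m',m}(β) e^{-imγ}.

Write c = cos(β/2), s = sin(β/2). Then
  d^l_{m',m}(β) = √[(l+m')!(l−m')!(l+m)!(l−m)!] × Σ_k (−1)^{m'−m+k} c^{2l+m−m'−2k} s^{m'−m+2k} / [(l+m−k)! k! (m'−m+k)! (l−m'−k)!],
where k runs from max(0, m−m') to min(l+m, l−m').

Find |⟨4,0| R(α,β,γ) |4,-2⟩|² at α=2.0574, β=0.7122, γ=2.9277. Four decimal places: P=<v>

P=0.2583

D^4_{0,-2}(2.0574,0.7122,2.9277) = e^{-i·0·2.0574}·d^4_{0,-2}(0.7122)·e^{-i·-2·2.9277}. Compute d first:
With c≡cos(β/2)=0.937264 and s≡sin(β/2)=0.348622, N=[24·24·2·720]^{1/2}=910.735966
Admissible k: 0..2 (factorial args all ≥0)
  k=0: (−1)^2·910.7360/(96)·0.9373^6·0.3486^2 = +0.781628
  k=1: (−1)^3·910.7360/(36)·0.9373^4·0.3486^4 = -0.288373
  k=2: (−1)^4·910.7360/(96)·0.9373^2·0.3486^6 = +0.014961
d^4_{0,-2}(0.7122) = +0.781628 -0.288373 +0.014961 = +0.508217
|D^4_{0,-2}|² = |d^4_{0,-2}(β)|² = (+0.508217)² = 0.258284 (the z-rotation phases have unit modulus)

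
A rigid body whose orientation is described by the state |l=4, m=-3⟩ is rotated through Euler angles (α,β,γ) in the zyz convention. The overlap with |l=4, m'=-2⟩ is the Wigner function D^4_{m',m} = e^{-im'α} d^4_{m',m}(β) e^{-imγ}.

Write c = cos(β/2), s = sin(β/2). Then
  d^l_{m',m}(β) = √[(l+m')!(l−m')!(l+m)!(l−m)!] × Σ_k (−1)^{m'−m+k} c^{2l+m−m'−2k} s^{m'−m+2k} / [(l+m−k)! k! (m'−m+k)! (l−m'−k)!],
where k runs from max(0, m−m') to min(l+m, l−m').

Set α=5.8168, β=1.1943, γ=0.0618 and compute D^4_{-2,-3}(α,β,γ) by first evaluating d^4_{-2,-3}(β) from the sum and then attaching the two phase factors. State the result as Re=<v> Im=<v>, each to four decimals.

Split into d^4_{-2,-3}(β=1.1943) × two z-phases.
c=cos(1.1943/2)=0.826941, s=sin(1.1943/2)=0.562288; N=√[2·720·1·5040]=2693.993318
k: max(0,(-3)−(-2))=0 … min(4+(-3),4−(-2))=1
  k=0: (−1)^1·2693.9933/(720)·0.8269^7·0.5623^1 = -0.556348
  k=1: (−1)^2·2693.9933/(240)·0.8269^5·0.5623^3 = +0.771677
d^4_{-2,-3}(1.1943) = -0.556348 +0.771677 = +0.215329
Attach z-rotation phases: D = e^{-i(-2)(5.8168)}·(+0.215329)·e^{-i(-3)(0.0618)} = +0.157939-0.146362i

Re=0.1579 Im=-0.1464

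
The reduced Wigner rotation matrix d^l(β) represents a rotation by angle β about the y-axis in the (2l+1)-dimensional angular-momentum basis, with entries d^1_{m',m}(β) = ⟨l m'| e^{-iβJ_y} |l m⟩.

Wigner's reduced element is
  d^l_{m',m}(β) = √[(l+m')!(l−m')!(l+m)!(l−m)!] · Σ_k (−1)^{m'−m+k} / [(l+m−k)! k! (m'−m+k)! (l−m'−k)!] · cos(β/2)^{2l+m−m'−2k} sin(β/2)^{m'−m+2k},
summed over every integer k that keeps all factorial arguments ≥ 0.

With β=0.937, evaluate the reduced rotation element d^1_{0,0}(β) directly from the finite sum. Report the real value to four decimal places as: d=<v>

d=0.5922

d^1_{0,0}(β=0.937) via Wigner's sum:
c=cos(0.937/2)=0.892247, s=sin(0.937/2)=0.451548; N=√[1·1·1·1]=1.000000
k: max(0,(0)−(0))=0 … min(1+(0),1−(0))=1
  k=0: (−1)^0·1.0000/(1)·0.8922^2·0.4515^0 = +0.796104
  k=1: (−1)^1·1.0000/(1)·0.8922^0·0.4515^2 = -0.203896
d^1_{0,0}(0.937) = +0.796104 -0.203896 = +0.592208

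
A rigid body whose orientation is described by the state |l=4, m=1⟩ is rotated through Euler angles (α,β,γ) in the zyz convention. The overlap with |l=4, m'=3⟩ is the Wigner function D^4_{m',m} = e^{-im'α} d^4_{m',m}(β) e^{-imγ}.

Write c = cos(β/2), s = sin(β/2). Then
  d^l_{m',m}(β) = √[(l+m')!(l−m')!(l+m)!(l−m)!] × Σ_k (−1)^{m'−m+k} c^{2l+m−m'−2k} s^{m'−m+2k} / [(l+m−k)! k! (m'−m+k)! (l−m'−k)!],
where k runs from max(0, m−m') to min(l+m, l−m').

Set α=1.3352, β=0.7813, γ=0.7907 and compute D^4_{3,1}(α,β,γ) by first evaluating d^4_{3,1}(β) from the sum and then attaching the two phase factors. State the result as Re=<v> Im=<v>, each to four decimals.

Re=0.0432 Im=0.5142

First d^4_{3,1}(β=0.7813), then the phase factors e^{-i(3)α} and e^{-i(1)γ}:
c=cos(0.7813/2)=0.924662, s=sin(0.7813/2)=0.380790; N=√[5040·1·120·6]=1904.940944
k∈{0,1} keeps every argument non-negative
  k=0: (−1)^2·1904.9409/(240)·0.9247^6·0.3808^2 = +0.719346
  k=1: (−1)^3·1904.9409/(144)·0.9247^4·0.3808^4 = -0.203325
d^4_{3,1}(0.7813) = +0.719346 -0.203325 = +0.516021
D = (-0.649395+0.760451i)·(+0.516021)·(+0.703348-0.710846i) = +0.043249+0.514205i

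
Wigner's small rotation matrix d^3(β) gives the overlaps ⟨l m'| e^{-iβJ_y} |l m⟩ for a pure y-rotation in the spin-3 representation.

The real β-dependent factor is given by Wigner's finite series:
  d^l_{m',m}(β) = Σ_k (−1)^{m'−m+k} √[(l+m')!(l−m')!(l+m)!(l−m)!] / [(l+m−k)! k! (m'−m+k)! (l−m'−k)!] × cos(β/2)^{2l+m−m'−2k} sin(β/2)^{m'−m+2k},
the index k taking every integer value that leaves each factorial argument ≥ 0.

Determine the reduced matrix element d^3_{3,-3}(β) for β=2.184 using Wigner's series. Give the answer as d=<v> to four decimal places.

d=0.4888

d^3_{3,-3}(β=2.184) via Wigner's sum:
Half-angle: c=0.460711, s=0.887550. N=√(720·1·1·720)=720.000000
The bounds max(0,m−m')=0 and min(l+m,l−m')=0 give 1 term
  k=0: (−1)^6·720.0000/(720)·0.4607^0·0.8876^6 = +0.488829
d^3_{3,-3}(2.184) = +0.488829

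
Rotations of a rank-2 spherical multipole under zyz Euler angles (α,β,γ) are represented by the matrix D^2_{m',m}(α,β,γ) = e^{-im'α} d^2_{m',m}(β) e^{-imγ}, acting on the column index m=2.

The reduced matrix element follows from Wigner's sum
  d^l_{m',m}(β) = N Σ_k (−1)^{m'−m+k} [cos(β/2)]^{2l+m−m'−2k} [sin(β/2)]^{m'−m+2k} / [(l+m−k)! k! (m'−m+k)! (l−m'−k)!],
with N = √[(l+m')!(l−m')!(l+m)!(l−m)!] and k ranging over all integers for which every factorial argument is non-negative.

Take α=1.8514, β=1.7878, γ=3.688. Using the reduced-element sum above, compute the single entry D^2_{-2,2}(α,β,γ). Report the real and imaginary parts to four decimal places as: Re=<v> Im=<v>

First d^2_{-2,2}(β=1.7878), then the phase factors e^{-i(-2)α} and e^{-i(2)γ}:
Half-angle: c=0.626377, s=0.779521. N=√(1·24·24·1)=24.000000
k∈{4} keeps every argument non-negative
  k=4: (−1)^0·24.0000/(24)·0.6264^0·0.7795^4 = +0.369241
d^2_{-2,2}(1.7878) = +0.369241
Phases: e^{-i·(-2)·1.8514}=-0.846613-0.532209i, e^{-i·(2)·3.688}=+0.459988-0.887925i ⇒ D=-0.318284+0.187176i

Re=-0.3183 Im=0.1872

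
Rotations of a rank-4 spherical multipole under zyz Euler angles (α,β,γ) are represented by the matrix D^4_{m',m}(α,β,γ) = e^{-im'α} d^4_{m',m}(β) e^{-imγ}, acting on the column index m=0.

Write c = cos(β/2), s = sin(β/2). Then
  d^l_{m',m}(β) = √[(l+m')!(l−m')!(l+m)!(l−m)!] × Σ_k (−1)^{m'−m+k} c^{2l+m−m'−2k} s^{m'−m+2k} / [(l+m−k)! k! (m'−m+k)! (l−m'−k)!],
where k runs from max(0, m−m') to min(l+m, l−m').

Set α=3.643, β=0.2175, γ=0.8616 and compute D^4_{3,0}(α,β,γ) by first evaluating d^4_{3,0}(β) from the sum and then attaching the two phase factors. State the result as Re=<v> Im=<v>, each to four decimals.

Re=0.0010 Im=-0.0145

D^4_{3,0}(3.643,0.2175,0.8616) = e^{-i·3·3.643}·d^4_{3,0}(0.2175)·e^{-i·0·0.8616}. Compute d first:
c=cos(0.2175/2)=0.994093, s=sin(0.2175/2)=0.108536; N=√[5040·1·24·24]=1703.830978
The bounds max(0,m−m')=0 and min(l+m,l−m')=1 give 2 terms
  k=0: (−1)^3·1703.8310/(144)·0.9941^5·0.1085^3 = -0.014686
  k=1: (−1)^4·1703.8310/(144)·0.9941^3·0.1085^5 = +0.000175
d^4_{3,0}(0.2175) = -0.014686 +0.000175 = -0.014511
Attach z-rotation phases: D = e^{-i(3)(3.643)}·(-0.014511)·e^{-i(0)(0.8616)} = +0.000965-0.014479i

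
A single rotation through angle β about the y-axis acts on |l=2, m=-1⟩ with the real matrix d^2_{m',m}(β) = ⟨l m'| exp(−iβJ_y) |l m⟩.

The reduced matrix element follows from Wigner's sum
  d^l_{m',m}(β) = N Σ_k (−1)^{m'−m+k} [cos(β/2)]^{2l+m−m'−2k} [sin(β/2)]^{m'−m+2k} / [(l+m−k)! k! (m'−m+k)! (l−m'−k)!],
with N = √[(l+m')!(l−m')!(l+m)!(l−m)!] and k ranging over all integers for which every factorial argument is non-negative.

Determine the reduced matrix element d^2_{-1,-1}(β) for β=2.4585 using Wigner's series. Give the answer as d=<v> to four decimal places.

d^2_{-1,-1}(β=2.4585) via Wigner's sum:
c=cos(2.4585/2)=0.334944, s=sin(2.4585/2)=0.942238; N=√[1·6·1·6]=6.000000
Admissible k: 0..1 (factorial args all ≥0)
  k=0: (−1)^0·6.0000/(6)·0.3349^4·0.9422^0 = +0.012586
  k=1: (−1)^1·6.0000/(2)·0.3349^2·0.9422^2 = -0.298805
d^2_{-1,-1}(2.4585) = +0.012586 -0.298805 = -0.286219

d=-0.2862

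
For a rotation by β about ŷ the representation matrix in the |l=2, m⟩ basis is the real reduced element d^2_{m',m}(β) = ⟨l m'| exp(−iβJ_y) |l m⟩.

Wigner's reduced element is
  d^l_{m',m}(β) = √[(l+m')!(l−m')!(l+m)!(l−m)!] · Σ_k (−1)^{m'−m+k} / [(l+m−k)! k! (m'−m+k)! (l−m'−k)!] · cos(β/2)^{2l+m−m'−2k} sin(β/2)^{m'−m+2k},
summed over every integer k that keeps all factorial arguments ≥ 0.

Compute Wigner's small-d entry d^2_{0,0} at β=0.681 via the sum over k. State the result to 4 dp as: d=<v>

d^2_{0,0}(β=0.681) via Wigner's sum:
Half-angle: c=0.942588, s=0.333958. N=√(2·2·2·2)=4.000000
Admissible k: 0..2 (factorial args all ≥0)
  k=0: (−1)^0·4.0000/(4)·0.9426^4·0.3340^0 = +0.789382
  k=1: (−1)^1·4.0000/(1)·0.9426^2·0.3340^2 = -0.396359
  k=2: (−1)^2·4.0000/(4)·0.9426^0·0.3340^4 = +0.012439
d^2_{0,0}(0.681) = +0.789382 -0.396359 +0.012439 = +0.405462

d=0.4055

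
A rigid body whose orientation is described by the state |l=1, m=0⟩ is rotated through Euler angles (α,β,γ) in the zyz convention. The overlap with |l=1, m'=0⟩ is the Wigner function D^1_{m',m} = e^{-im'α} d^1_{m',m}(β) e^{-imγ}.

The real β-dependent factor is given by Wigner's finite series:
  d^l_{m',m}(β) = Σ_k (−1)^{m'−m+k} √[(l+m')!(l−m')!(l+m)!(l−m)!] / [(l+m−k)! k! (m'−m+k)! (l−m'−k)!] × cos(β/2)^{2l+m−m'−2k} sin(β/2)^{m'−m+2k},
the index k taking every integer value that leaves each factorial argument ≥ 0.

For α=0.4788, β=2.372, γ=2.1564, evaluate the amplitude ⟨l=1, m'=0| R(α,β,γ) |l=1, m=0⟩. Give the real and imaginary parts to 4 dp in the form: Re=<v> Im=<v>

Split into d^1_{0,0}(β=2.372) × two z-phases.
Half-angle: c=0.375370, s=0.926875. N=√(1·1·1·1)=1.000000
Admissible k: 0..1 (factorial args all ≥0)
  k=0: (−1)^0·1.0000/(1)·0.3754^2·0.9269^0 = +0.140903
  k=1: (−1)^1·1.0000/(1)·0.3754^0·0.9269^2 = -0.859097
d^1_{0,0}(2.372) = +0.140903 -0.859097 = -0.718194
D = (+1.000000+0.000000i)·(-0.718194)·(+1.000000+0.000000i) = -0.718194+0.000000i

Re=-0.7182 Im=0.0000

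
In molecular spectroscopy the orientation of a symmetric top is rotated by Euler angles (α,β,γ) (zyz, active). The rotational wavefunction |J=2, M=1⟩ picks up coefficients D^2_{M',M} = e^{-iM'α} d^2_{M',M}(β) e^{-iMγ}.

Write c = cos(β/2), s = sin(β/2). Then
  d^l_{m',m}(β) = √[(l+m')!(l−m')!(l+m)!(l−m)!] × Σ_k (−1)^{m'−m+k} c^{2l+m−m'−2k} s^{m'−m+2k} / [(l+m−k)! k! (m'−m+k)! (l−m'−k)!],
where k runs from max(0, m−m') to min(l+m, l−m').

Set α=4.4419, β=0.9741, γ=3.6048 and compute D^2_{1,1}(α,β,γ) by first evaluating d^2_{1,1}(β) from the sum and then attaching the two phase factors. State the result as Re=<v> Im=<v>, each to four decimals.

Re=-0.0185 Im=-0.0949

Split into d^2_{1,1}(β=0.9741) × two z-phases.
With c≡cos(β/2)=0.883717 and s≡sin(β/2)=0.468021, N=[6·1·6·1]^{1/2}=6.000000
The bounds max(0,m−m')=0 and min(l+m,l−m')=1 give 2 terms
  k=0: (−1)^0·6.0000/(6)·0.8837^4·0.4680^0 = +0.609893
  k=1: (−1)^1·6.0000/(2)·0.8837^2·0.4680^2 = -0.513191
d^2_{1,1}(0.9741) = +0.609893 -0.513191 = +0.096702
D = (-0.267203+0.963640i)·(+0.096702)·(-0.894624+0.446820i) = -0.018521-0.094912i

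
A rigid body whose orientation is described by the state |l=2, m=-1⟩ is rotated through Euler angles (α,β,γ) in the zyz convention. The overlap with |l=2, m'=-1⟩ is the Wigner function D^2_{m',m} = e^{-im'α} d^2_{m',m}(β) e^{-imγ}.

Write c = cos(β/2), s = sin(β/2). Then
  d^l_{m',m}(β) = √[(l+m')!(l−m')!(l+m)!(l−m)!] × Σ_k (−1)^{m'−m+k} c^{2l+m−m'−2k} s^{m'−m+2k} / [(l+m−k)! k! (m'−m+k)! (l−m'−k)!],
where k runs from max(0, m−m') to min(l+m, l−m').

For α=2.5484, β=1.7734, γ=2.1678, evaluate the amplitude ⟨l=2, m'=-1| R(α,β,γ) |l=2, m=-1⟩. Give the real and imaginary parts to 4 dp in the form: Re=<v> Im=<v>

Split into d^2_{-1,-1}(β=1.7734) × two z-phases.
Half-angle: c=0.631973, s=0.774990. N=√(1·6·1·6)=6.000000
k∈{0,1} keeps every argument non-negative
  k=0: (−1)^0·6.0000/(6)·0.6320^4·0.7750^0 = +0.159512
  k=1: (−1)^1·6.0000/(2)·0.6320^2·0.7750^2 = -0.719633
d^2_{-1,-1}(1.7734) = +0.159512 -0.719633 = -0.560121
Attach z-rotation phases: D = e^{-i(-1)(2.5484)}·(-0.560121)·e^{-i(-1)(2.1678)} = -0.002135+0.560116i

Re=-0.0021 Im=0.5601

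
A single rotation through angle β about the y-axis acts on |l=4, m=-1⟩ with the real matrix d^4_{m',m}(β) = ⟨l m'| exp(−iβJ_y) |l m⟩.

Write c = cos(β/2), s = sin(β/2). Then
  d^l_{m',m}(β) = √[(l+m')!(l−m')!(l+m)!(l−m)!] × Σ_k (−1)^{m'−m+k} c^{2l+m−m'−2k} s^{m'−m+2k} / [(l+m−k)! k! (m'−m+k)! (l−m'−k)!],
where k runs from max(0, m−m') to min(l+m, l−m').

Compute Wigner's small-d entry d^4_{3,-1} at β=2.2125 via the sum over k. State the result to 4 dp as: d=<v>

d^4_{3,-1}(β=2.2125) via Wigner's sum:
c=cos(2.2125/2)=0.448017, s=sin(2.2125/2)=0.894025; N=√[5040·1·6·120]=1904.940944
The bounds max(0,m−m')=0 and min(l+m,l−m')=1 give 2 terms
  k=0: (−1)^4·1904.9409/(144)·0.4480^4·0.8940^4 = +0.340484
  k=1: (−1)^5·1904.9409/(240)·0.4480^2·0.8940^6 = -0.813500
d^4_{3,-1}(2.2125) = +0.340484 -0.813500 = -0.473016

d=-0.4730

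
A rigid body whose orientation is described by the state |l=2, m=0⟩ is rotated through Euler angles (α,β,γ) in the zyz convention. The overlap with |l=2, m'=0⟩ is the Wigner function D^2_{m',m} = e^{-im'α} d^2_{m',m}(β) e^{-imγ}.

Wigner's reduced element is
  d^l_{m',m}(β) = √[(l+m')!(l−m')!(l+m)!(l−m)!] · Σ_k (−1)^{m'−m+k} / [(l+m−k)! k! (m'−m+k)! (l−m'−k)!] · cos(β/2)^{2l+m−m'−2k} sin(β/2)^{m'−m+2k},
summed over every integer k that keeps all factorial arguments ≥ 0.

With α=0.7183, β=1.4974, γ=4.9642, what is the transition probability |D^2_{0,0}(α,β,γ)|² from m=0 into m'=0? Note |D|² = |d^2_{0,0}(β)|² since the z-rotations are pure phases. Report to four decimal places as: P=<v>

First d^2_{0,0}(β=1.4974), then the phase factors e^{-i(0)α} and e^{-i(0)γ}:
Half-angle: c=0.732574, s=0.680687. N=√(2·2·2·2)=4.000000
k∈{0,1,2} keeps every argument non-negative
  k=0: (−1)^0·4.0000/(4)·0.7326^4·0.6807^0 = +0.288010
  k=1: (−1)^1·4.0000/(1)·0.7326^2·0.6807^2 = -0.994623
  k=2: (−1)^2·4.0000/(4)·0.7326^0·0.6807^4 = +0.214679
d^2_{0,0}(1.4974) = +0.288010 -0.994623 +0.214679 = -0.491934
|D^2_{0,0}|² = |d^2_{0,0}(β)|² = (-0.491934)² = 0.241999 (the z-rotation phases have unit modulus)

P=0.2420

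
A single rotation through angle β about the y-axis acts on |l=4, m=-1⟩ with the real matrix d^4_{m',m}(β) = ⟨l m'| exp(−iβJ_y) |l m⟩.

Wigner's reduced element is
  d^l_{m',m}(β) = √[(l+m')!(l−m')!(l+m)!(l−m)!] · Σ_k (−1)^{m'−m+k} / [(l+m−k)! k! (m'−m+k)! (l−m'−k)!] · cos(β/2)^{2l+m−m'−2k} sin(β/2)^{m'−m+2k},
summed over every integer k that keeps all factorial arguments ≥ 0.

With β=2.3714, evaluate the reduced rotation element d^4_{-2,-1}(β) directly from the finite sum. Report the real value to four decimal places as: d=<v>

d=0.3904

d^4_{-2,-1}(β=2.3714) via Wigner's sum:
Half-angle: c=0.375648, s=0.926762. N=√(2·720·6·120)=1018.233765
Admissible k: 1..3 (factorial args all ≥0)
  k=1: (−1)^0·1018.2338/(240)·0.3756^7·0.9268^1 = +0.004150
  k=2: (−1)^1·1018.2338/(48)·0.3756^5·0.9268^3 = -0.126305
  k=3: (−1)^2·1018.2338/(72)·0.3756^3·0.9268^5 = +0.512509
d^4_{-2,-1}(2.3714) = +0.004150 -0.126305 +0.512509 = +0.390355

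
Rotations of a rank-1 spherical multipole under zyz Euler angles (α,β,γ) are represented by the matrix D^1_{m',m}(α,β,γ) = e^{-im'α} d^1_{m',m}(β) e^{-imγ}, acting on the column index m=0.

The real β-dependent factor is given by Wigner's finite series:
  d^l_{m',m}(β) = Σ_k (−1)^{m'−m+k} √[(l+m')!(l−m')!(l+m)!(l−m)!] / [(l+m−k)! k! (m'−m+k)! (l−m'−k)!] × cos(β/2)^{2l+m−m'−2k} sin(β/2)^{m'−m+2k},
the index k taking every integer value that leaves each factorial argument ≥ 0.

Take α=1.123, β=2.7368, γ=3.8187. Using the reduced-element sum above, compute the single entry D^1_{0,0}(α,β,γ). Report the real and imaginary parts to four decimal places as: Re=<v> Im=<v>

Split into d^1_{0,0}(β=2.7368) × two z-phases.
With c≡cos(β/2)=0.201017 and s≡sin(β/2)=0.979588, N=[1·1·1·1]^{1/2}=1.000000
The bounds max(0,m−m')=0 and min(l+m,l−m')=1 give 2 terms
  k=0: (−1)^0·1.0000/(1)·0.2010^2·0.9796^0 = +0.040408
  k=1: (−1)^1·1.0000/(1)·0.2010^0·0.9796^2 = -0.959592
d^1_{0,0}(2.7368) = +0.040408 -0.959592 = -0.919184
D = (+1.000000+0.000000i)·(-0.919184)·(+1.000000+0.000000i) = -0.919184+0.000000i

Re=-0.9192 Im=0.0000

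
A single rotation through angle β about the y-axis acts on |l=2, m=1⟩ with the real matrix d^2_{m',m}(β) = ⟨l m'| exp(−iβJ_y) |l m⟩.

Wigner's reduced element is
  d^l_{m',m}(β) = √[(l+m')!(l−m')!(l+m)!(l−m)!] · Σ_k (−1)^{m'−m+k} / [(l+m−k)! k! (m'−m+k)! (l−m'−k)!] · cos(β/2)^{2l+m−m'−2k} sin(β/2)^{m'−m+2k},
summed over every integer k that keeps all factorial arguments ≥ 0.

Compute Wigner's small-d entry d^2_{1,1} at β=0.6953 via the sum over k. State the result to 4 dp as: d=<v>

d^2_{1,1}(β=0.6953) via Wigner's sum:
With c≡cos(β/2)=0.940176 and s≡sin(β/2)=0.340689, N=[6·1·6·1]^{1/2}=6.000000
The bounds max(0,m−m')=0 and min(l+m,l−m')=1 give 2 terms
  k=0: (−1)^0·6.0000/(6)·0.9402^4·0.3407^0 = +0.781334
  k=1: (−1)^1·6.0000/(2)·0.9402^2·0.3407^2 = -0.307791
d^2_{1,1}(0.6953) = +0.781334 -0.307791 = +0.473542

d=0.4735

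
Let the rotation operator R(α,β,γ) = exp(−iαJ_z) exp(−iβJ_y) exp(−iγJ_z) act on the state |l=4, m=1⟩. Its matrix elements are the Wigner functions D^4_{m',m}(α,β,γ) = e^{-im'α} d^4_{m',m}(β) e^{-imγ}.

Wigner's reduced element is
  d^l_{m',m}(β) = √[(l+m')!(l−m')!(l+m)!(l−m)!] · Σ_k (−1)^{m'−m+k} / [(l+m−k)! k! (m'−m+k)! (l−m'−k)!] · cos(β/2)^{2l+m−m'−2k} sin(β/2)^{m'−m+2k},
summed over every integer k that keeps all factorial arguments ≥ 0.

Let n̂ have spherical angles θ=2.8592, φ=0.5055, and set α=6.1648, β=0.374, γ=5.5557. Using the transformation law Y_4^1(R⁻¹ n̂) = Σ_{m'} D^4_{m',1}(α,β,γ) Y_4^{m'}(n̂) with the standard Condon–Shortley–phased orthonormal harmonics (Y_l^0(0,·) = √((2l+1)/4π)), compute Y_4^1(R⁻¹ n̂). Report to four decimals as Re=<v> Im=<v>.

Re=0.1920 Im=0.3055

Need the full column D^4_{m',1} for m'=−4..4 at α=6.1648, β=0.374, γ=5.5557.
cos(β/2)=0.982566, sin(β/2)=0.185912
d^4_{-4,1}: single k=5 term ⇒ +0.001577;  D = +0.001526+0.000396i
d^4_{-3,1}: k∈[4..5] ⇒ +0.014730 -0.000316 = +0.014413;  D = +0.013426+0.005243i
d^4_{-2,1}: k∈[3..5] ⇒ +0.083224 -0.004469 +0.000032 = +0.078787;  D = +0.069489+0.037129i
d^4_{-1,1}: k∈[2..5] ⇒ +0.311019 -0.033404 +0.000598 -0.000001 = +0.278211;  D = +0.228179+0.159173i
d^4_{0,1}: k∈[1..4] ⇒ +0.735116 -0.157906 +0.005653 -0.000034 = +0.582829;  D = +0.435286+0.387578i
d^4_{1,1}: k∈[0..3] ⇒ +0.868751 -0.466528 +0.033404 -0.000399 = +0.435228;  D = +0.288591+0.325790i
d^4_{2,1}: k∈[0..2] ⇒ -0.697392 +0.124836 -0.002979 = -0.575536;  D = -0.328072-0.472875i
d^4_{3,1}: k∈[0..1] ⇒ +0.246863 -0.014730 = +0.232134;  D = +0.108870+0.205020i
d^4_{4,1}: single k=0 term ⇒ -0.044038;  D = -0.015915-0.041061i
Y_4^{m'}(θ=2.8592,φ=0.5055) and Σ D·Y over m':
  (+0.0015+0.0004i)·(-0.0012-0.0024i)  (+0.0134+0.0052i)·(-0.0014+0.0260i)  (+0.0695+0.0371i)·(+0.0753-0.1201i)  (+0.2282+0.1592i)·(-0.3829+0.2119i)  (+0.4353+0.3876i)·(+0.5400+0.0000i)  (+0.2886+0.3258i)·(+0.3829+0.2119i)  (-0.3281-0.4729i)·(+0.0753+0.1201i)  (+0.1089+0.2050i)·(+0.0014+0.0260i)  (-0.0159-0.0411i)·(-0.0012+0.0024i)
Y_4^1(R⁻¹ n̂) = +0.192016+0.305534i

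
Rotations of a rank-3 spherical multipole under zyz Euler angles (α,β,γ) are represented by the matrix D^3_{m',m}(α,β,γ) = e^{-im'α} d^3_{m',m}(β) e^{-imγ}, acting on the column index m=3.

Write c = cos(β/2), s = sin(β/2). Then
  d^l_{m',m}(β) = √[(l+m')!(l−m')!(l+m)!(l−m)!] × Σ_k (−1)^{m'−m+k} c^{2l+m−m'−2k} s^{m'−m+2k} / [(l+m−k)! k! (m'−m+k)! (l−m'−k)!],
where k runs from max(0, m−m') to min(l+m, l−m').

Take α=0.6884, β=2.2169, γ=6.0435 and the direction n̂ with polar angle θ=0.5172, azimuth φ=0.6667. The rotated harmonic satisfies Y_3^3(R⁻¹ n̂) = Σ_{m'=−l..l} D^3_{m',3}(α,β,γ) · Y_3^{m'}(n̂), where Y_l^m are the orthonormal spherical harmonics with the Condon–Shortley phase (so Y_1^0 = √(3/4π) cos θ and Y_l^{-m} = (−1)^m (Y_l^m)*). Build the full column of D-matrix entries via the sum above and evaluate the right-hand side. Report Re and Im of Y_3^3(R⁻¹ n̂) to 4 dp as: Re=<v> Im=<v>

Re=0.2973 Im=0.2778

Need the full column D^3_{m',3} for m'=−3..3 at α=0.6884, β=2.2169, γ=6.0435.
cos(β/2)=0.446049, sin(β/2)=0.895008
d^3_{-3,3}: single k=6 term ⇒ +0.513999;  D = -0.481531+0.179787i
d^3_{-2,3}: single k=5 term ⇒ +0.627472;  D = -0.314529+0.542947i
d^3_{-1,3}: single k=4 term ⇒ +0.494447;  D = +0.080405+0.487866i
d^3_{0,3}: single k=3 term ⇒ +0.284541;  D = +0.214097+0.187420i
d^3_{1,3}: single k=2 term ⇒ +0.122809;  D = +0.122752+0.003764i
d^3_{2,3}: single k=1 term ⇒ +0.038709;  D = +0.030634-0.023664i
d^3_{3,3}: single k=0 term ⇒ +0.007876;  D = +0.001754-0.007678i
Y_3^{m'}(θ=0.5172,φ=0.6667) and Σ D·Y over m':
  (-0.4815+0.1798i)·(-0.0210-0.0459i)  (-0.3145+0.5429i)·(+0.0511-0.2111i)  (+0.0804+0.4879i)·(+0.3488-0.2745i)  (+0.2141+0.1874i)·(+0.2522+0.0000i)  (+0.1228+0.0038i)·(-0.3488-0.2745i)  (+0.0306-0.0237i)·(+0.0511+0.2111i)  (+0.0018-0.0077i)·(+0.0210-0.0459i)
Y_3^3(R⁻¹ n̂) = +0.297312+0.277816i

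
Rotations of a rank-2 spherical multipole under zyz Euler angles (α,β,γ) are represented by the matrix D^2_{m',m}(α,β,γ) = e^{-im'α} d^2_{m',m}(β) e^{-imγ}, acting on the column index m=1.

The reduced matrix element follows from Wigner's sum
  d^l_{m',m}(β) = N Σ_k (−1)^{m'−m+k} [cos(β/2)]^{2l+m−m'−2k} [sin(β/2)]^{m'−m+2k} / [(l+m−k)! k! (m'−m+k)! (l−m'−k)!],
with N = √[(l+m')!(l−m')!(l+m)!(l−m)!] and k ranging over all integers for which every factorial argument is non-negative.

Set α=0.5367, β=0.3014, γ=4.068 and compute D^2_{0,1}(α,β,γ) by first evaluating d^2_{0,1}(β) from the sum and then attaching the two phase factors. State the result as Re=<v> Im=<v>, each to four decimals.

Re=-0.2086 Im=0.2776

Split into d^2_{0,1}(β=0.3014) × two z-phases.
Half-angle: c=0.988666, s=0.150130. N=√(2·2·6·1)=4.898979
k: max(0,(1)−(0))=1 … min(2+(1),2−(0))=2
  k=1: (−1)^0·4.8990/(2)·0.9887^3·0.1501^1 = +0.355380
  k=2: (−1)^1·4.8990/(2)·0.9887^1·0.1501^3 = -0.008195
d^2_{0,1}(0.3014) = +0.355380 -0.008195 = +0.347185
D = (+1.000000+0.000000i)·(+0.347185)·(-0.600710+0.799467i) = -0.208558+0.277563i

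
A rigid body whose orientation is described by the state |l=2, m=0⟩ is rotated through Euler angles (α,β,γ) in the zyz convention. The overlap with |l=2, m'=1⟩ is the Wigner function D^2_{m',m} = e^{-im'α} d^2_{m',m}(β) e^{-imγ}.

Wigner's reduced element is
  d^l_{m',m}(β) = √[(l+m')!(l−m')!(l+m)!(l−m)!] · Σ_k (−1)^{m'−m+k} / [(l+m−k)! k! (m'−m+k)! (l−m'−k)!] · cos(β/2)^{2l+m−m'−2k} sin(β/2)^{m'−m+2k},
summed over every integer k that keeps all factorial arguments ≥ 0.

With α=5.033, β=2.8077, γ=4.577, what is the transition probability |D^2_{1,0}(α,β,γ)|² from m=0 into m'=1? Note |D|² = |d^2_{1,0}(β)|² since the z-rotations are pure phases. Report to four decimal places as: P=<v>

D^2_{1,0}(5.033,2.8077,4.577) = e^{-i·1·5.033}·d^2_{1,0}(2.8077)·e^{-i·0·4.577}. Compute d first:
With c≡cos(β/2)=0.166172 and s≡sin(β/2)=0.986097, N=[6·1·2·2]^{1/2}=4.898979
Admissible k: 0..1 (factorial args all ≥0)
  k=0: (−1)^1·4.8990/(2)·0.1662^3·0.9861^1 = -0.011083
  k=1: (−1)^2·4.8990/(2)·0.1662^1·0.9861^3 = +0.390294
d^2_{1,0}(2.8077) = -0.011083 +0.390294 = +0.379211
|D^2_{1,0}|² = |d^2_{1,0}(β)|² = (+0.379211)² = 0.143801 (the z-rotation phases have unit modulus)

P=0.1438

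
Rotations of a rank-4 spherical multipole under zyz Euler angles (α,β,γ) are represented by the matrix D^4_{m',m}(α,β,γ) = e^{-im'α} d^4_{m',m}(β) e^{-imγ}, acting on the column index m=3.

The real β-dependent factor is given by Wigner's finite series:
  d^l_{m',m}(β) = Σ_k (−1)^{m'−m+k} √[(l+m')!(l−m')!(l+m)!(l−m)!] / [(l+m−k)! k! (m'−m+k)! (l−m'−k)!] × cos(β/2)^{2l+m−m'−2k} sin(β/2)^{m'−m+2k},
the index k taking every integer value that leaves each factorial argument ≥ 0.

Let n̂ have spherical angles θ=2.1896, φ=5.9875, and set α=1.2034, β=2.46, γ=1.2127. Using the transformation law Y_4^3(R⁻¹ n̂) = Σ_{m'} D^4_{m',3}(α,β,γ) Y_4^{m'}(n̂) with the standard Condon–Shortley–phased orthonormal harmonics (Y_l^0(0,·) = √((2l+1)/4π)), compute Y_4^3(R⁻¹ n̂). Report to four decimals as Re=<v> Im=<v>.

Need the full column D^4_{m',3} for m'=−4..4 at α=1.2034, β=2.46, γ=1.2127.
cos(β/2)=0.334238, sin(β/2)=0.942489
d^4_{-4,3}: single k=7 term ⇒ +0.624502;  D = +0.240484+0.576342i
d^4_{-3,3}: k∈[6..7] ⇒ +0.548108 -0.622601 = -0.074493;  D = -0.074464+0.002078i
d^4_{-2,3}: k∈[5..6] ⇒ +0.311697 -0.826139 = -0.514441;  D = -0.171315+0.485078i
d^4_{-1,3}: k∈[4..5] ⇒ +0.130270 -0.621496 = -0.491226;  D = +0.373520+0.319038i
d^4_{0,3}: k∈[3..4] ⇒ +0.041321 -0.328558 = -0.287237;  D = +0.252553-0.136827i
d^4_{1,3}: k∈[2..3] ⇒ +0.009830 -0.130270 = -0.120440;  D = -0.015507-0.119438i
d^4_{2,3}: k∈[1..2] ⇒ +0.001643 -0.039200 = -0.037557;  D = -0.036496-0.008865i
d^4_{3,3}: k∈[0..1] ⇒ +0.000156 -0.008669 = -0.008514;  D = -0.004847+0.006999i
d^4_{4,3}: single k=0 term ⇒ -0.001242;  D = +0.000699+0.001027i
Y_4^{m'}(θ=2.1896,φ=5.9875) and Σ D·Y over m':
  (+0.2405+0.5763i)·(+0.0737+0.1803i)  (-0.0745+0.0021i)·(-0.2479-0.3042i)  (-0.1713+0.4851i)·(+0.2497+0.1677i)  (+0.3735+0.3190i)·(+0.1379+0.0420i)  (+0.2526-0.1368i)·(-0.3313+0.0000i)  (-0.0155-0.1194i)·(-0.1379+0.0420i)  (-0.0365-0.0089i)·(+0.2497-0.1677i)  (-0.0048+0.0070i)·(+0.2479-0.3042i)  (+0.0007+0.0010i)·(+0.0737-0.1803i)
Y_4^3(R⁻¹ n̂) = -0.239115+0.328289i

Re=-0.2391 Im=0.3283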